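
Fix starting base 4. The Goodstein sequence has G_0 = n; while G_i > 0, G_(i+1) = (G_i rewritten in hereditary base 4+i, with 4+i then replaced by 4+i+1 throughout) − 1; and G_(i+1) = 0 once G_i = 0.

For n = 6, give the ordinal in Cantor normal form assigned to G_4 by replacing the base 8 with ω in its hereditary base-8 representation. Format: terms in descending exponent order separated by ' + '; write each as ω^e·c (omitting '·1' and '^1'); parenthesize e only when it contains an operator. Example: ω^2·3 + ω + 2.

6 —HB4→ 4 + 2 —bump→ 5 + 2 = 7 —(−1)→ 6
6 —HB5→ 5 + 1 —bump→ 6 + 1 = 7 —(−1)→ 6
6 —HB6→ 6 —bump→ 7 = 7 —(−1)→ 6
6 —HB7→ 6 —bump→ 6 = 6 —(−1)→ 5
5 —HB8→ 5 —bump→ 5 = 5 —(−1)→ 4

5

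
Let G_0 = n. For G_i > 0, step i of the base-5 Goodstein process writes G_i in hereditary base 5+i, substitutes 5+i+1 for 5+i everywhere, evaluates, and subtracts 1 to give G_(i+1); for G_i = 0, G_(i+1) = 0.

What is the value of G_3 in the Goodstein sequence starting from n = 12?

15

base 5: 12 = 2·5 + 2; at 6: 2·6 + 2 = 14; next = 13
base 6: 13 = 2·6 + 1; at 7: 2·7 + 1 = 15; next = 14
base 7: 14 = 2·7; at 8: 2·8 = 16; next = 15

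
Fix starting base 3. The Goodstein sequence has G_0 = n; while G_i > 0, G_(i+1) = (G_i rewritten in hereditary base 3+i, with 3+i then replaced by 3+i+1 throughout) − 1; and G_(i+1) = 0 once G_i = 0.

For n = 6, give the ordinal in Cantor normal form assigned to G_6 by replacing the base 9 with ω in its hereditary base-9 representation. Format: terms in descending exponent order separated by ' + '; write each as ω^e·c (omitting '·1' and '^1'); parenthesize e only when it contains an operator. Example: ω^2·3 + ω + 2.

6

i=0: 6 = 2·3 (b=3); 3→4: 2·4 = 8; 8−1 = 7
i=1: 7 = 4 + 3 (b=4); 4→5: 5 + 3 = 8; 8−1 = 7
i=2: 7 = 5 + 2 (b=5); 5→6: 6 + 2 = 8; 8−1 = 7
i=3: 7 = 6 + 1 (b=6); 6→7: 7 + 1 = 8; 8−1 = 7
i=4: 7 = 7 (b=7); 7→8: 8 = 8; 8−1 = 7
i=5: 7 = 7 (b=8); 8→9: 7 = 7; 7−1 = 6
i=6: 6 = 6 (b=9); 9→10: 6 = 6; 6−1 = 5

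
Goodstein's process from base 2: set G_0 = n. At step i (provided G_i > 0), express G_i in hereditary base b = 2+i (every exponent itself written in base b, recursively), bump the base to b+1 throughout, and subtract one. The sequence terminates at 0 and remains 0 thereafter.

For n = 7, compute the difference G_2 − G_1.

229

G_0 = 7. HB_2(7) = 2^2 + 2 + 1. Bump = 31. G_1 = 30.
G_1 = 30. HB_3(30) = 3^3 + 3. Bump = 260. G_2 = 259.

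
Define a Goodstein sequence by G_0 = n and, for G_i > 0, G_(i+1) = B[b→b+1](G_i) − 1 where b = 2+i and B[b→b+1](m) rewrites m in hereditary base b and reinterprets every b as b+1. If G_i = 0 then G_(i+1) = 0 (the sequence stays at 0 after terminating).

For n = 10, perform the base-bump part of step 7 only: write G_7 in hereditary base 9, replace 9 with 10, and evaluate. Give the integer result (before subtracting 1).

i=0: 10 = 2^(2 + 1) + 2 (b=2); 2→3: 3^(3 + 1) + 3 = 84; 84−1 = 83
i=1: 83 = 3^(3 + 1) + 2 (b=3); 3→4: 4^(4 + 1) + 2 = 1026; 1026−1 = 1025
i=2: 1025 = 4^(4 + 1) + 1 (b=4); 4→5: 5^(5 + 1) + 1 = 15626; 15626−1 = 15625
i=3: 15625 = 5^(5 + 1) (b=5); 5→6: 6^(6 + 1) = 279936; 279936−1 = 279935
i=4: 279935 = 5·6^6 + 5·6^5 + 5·6^4 + 5·6^3 + 5·6^2 + 5·6 + 5 (b=6); 6→7: 5·7^7 + 5·7^5 + 5·7^4 + 5·7^3 + 5·7^2 + 5·7 + 5 = 4215755; 4215755−1 = 4215754
i=5: 4215754 = 5·7^7 + 5·7^5 + 5·7^4 + 5·7^3 + 5·7^2 + 5·7 + 4 (b=7); 7→8: 5·8^8 + 5·8^5 + 5·8^4 + 5·8^3 + 5·8^2 + 5·8 + 4 = 84073324; 84073324−1 = 84073323
i=6: 84073323 = 5·8^8 + 5·8^5 + 5·8^4 + 5·8^3 + 5·8^2 + 5·8 + 3 (b=8); 8→9: 5·9^9 + 5·9^5 + 5·9^4 + 5·9^3 + 5·9^2 + 5·9 + 3 = 1937434593; 1937434593−1 = 1937434592

50000555552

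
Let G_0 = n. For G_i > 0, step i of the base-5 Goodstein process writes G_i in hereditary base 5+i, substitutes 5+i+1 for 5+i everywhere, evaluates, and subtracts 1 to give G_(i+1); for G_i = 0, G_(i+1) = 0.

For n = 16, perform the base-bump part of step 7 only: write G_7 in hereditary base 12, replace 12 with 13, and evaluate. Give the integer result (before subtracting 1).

27

base 5: 16 = 3·5 + 1; at 6: 3·6 + 1 = 19; next = 18
base 6: 18 = 3·6; at 7: 3·7 = 21; next = 20
base 7: 20 = 2·7 + 6; at 8: 2·8 + 6 = 22; next = 21
base 8: 21 = 2·8 + 5; at 9: 2·9 + 5 = 23; next = 22
base 9: 22 = 2·9 + 4; at 10: 2·10 + 4 = 24; next = 23
base 10: 23 = 2·10 + 3; at 11: 2·11 + 3 = 25; next = 24
base 11: 24 = 2·11 + 2; at 12: 2·12 + 2 = 26; next = 25
base 12: 25 = 2·12 + 1; at 13: 2·13 + 1 = 27; next = 26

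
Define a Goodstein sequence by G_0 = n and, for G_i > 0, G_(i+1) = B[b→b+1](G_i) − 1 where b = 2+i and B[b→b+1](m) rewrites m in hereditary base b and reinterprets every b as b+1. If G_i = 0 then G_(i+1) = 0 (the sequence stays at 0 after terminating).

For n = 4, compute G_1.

26

i=0: 4 = 2^2 (b=2); 2→3: 3^3 = 27; 27−1 = 26
i=1: 26 = 2·3^2 + 2·3 + 2 (b=3); 3→4: 2·4^2 + 2·4 + 2 = 42; 42−1 = 41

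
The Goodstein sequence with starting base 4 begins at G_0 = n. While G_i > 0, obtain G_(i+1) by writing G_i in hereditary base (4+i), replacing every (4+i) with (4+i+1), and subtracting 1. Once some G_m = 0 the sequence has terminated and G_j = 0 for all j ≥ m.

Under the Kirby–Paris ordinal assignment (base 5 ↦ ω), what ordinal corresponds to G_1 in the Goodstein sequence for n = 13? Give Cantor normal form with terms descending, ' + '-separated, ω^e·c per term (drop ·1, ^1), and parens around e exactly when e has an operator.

ω·3

G_0 = 13. HB_4(13) = 3·4 + 1. Bump = 16. G_1 = 15.
G_1 = 15. HB_5(15) = 3·5. Bump = 18. G_2 = 17.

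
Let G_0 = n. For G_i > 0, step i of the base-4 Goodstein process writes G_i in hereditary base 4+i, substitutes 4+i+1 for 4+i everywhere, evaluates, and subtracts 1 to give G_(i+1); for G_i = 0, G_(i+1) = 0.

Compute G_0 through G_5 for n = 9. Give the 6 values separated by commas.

9, 10, 11, 11, 11, 11

[0] 9 ≡ 2·4 + 1 (base 4). Lift 5: 11. −1: 10.
[1] 10 ≡ 2·5 (base 5). Lift 6: 12. −1: 11.
[2] 11 ≡ 6 + 5 (base 6). Lift 7: 12. −1: 11.
[3] 11 ≡ 7 + 4 (base 7). Lift 8: 12. −1: 11.
[4] 11 ≡ 8 + 3 (base 8). Lift 9: 12. −1: 11.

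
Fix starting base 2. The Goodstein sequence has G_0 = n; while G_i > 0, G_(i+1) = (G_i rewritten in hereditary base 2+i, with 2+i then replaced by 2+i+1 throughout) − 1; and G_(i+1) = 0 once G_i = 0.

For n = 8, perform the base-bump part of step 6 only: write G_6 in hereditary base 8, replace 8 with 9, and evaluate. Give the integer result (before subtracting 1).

774841152

base 2: 8 = 2^(2 + 1); at 3: 3^(3 + 1) = 81; next = 80
base 3: 80 = 2·3^3 + 2·3^2 + 2·3 + 2; at 4: 2·4^4 + 2·4^2 + 2·4 + 2 = 554; next = 553
base 4: 553 = 2·4^4 + 2·4^2 + 2·4 + 1; at 5: 2·5^5 + 2·5^2 + 2·5 + 1 = 6311; next = 6310
base 5: 6310 = 2·5^5 + 2·5^2 + 2·5; at 6: 2·6^6 + 2·6^2 + 2·6 = 93396; next = 93395
base 6: 93395 = 2·6^6 + 2·6^2 + 6 + 5; at 7: 2·7^7 + 2·7^2 + 7 + 5 = 1647196; next = 1647195
base 7: 1647195 = 2·7^7 + 2·7^2 + 7 + 4; at 8: 2·8^8 + 2·8^2 + 8 + 4 = 33554572; next = 33554571
base 8: 33554571 = 2·8^8 + 2·8^2 + 8 + 3; at 9: 2·9^9 + 2·9^2 + 9 + 3 = 774841152; next = 774841151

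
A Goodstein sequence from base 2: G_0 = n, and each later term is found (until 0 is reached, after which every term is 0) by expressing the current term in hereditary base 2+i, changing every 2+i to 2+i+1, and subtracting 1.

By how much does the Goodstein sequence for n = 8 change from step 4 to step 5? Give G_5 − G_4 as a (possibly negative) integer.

1553800

[0] 8 ≡ 2^(2 + 1) (base 2). Lift 3: 81. −1: 80.
[1] 80 ≡ 2·3^3 + 2·3^2 + 2·3 + 2 (base 3). Lift 4: 554. −1: 553.
[2] 553 ≡ 2·4^4 + 2·4^2 + 2·4 + 1 (base 4). Lift 5: 6311. −1: 6310.
[3] 6310 ≡ 2·5^5 + 2·5^2 + 2·5 (base 5). Lift 6: 93396. −1: 93395.
[4] 93395 ≡ 2·6^6 + 2·6^2 + 6 + 5 (base 6). Lift 7: 1647196. −1: 1647195.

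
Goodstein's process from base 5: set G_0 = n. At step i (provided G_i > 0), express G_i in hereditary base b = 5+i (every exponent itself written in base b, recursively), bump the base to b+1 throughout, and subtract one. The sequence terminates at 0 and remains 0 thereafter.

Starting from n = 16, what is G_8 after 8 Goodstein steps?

16 —HB5→ 3·5 + 1 —bump→ 3·6 + 1 = 19 —(−1)→ 18
18 —HB6→ 3·6 —bump→ 3·7 = 21 —(−1)→ 20
20 —HB7→ 2·7 + 6 —bump→ 2·8 + 6 = 22 —(−1)→ 21
21 —HB8→ 2·8 + 5 —bump→ 2·9 + 5 = 23 —(−1)→ 22
22 —HB9→ 2·9 + 4 —bump→ 2·10 + 4 = 24 —(−1)→ 23
23 —HB10→ 2·10 + 3 —bump→ 2·11 + 3 = 25 —(−1)→ 24
24 —HB11→ 2·11 + 2 —bump→ 2·12 + 2 = 26 —(−1)→ 25
25 —HB12→ 2·12 + 1 —bump→ 2·13 + 1 = 27 —(−1)→ 26

26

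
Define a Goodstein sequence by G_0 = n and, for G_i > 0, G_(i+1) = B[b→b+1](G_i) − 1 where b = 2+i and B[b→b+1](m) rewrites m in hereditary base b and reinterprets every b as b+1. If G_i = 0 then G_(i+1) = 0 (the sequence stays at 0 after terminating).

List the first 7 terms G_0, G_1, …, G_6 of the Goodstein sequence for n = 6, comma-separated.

(0) 6|_2 = 2^2 + 2 ↦ 3^3 + 3|_3 = 30 ⇒ 29
(1) 29|_3 = 3^3 + 2 ↦ 4^4 + 2|_4 = 258 ⇒ 257
(2) 257|_4 = 4^4 + 1 ↦ 5^5 + 1|_5 = 3126 ⇒ 3125
(3) 3125|_5 = 5^5 ↦ 6^6|_6 = 46656 ⇒ 46655
(4) 46655|_6 = 5·6^5 + 5·6^4 + 5·6^3 + 5·6^2 + 5·6 + 5 ↦ 5·7^5 + 5·7^4 + 5·7^3 + 5·7^2 + 5·7 + 5|_7 = 98040 ⇒ 98039
(5) 98039|_7 = 5·7^5 + 5·7^4 + 5·7^3 + 5·7^2 + 5·7 + 4 ↦ 5·8^5 + 5·8^4 + 5·8^3 + 5·8^2 + 5·8 + 4|_8 = 187244 ⇒ 187243

6, 29, 257, 3125, 46655, 98039, 187243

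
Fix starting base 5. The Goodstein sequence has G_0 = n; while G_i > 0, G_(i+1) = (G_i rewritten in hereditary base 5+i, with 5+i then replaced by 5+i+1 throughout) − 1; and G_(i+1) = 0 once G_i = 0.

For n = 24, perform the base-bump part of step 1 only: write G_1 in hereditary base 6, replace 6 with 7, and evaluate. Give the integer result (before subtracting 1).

31

(0) 24|_5 = 4·5 + 4 ↦ 4·6 + 4|_6 = 28 ⇒ 27
(1) 27|_6 = 4·6 + 3 ↦ 4·7 + 3|_7 = 31 ⇒ 30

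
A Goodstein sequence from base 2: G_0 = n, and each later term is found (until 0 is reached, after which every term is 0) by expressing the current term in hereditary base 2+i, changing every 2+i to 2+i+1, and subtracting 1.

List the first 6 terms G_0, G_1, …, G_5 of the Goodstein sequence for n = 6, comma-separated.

(0) 6|_2 = 2^2 + 2 ↦ 3^3 + 3|_3 = 30 ⇒ 29
(1) 29|_3 = 3^3 + 2 ↦ 4^4 + 2|_4 = 258 ⇒ 257
(2) 257|_4 = 4^4 + 1 ↦ 5^5 + 1|_5 = 3126 ⇒ 3125
(3) 3125|_5 = 5^5 ↦ 6^6|_6 = 46656 ⇒ 46655
(4) 46655|_6 = 5·6^5 + 5·6^4 + 5·6^3 + 5·6^2 + 5·6 + 5 ↦ 5·7^5 + 5·7^4 + 5·7^3 + 5·7^2 + 5·7 + 5|_7 = 98040 ⇒ 98039

6, 29, 257, 3125, 46655, 98039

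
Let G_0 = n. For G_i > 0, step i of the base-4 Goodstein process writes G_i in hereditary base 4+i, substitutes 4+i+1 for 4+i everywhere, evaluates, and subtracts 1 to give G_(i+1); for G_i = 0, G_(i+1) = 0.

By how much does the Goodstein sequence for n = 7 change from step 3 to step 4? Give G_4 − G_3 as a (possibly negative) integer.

0

7 —HB4→ 4 + 3 —bump→ 5 + 3 = 8 —(−1)→ 7
7 —HB5→ 5 + 2 —bump→ 6 + 2 = 8 —(−1)→ 7
7 —HB6→ 6 + 1 —bump→ 7 + 1 = 8 —(−1)→ 7
7 —HB7→ 7 —bump→ 8 = 8 —(−1)→ 7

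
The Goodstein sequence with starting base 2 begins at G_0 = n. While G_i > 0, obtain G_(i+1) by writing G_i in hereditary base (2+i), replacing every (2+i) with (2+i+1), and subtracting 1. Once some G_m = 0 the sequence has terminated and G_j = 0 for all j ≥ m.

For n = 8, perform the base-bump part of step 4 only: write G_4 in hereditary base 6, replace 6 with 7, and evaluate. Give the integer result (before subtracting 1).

i=0: 8 = 2^(2 + 1) (b=2); 2→3: 3^(3 + 1) = 81; 81−1 = 80
i=1: 80 = 2·3^3 + 2·3^2 + 2·3 + 2 (b=3); 3→4: 2·4^4 + 2·4^2 + 2·4 + 2 = 554; 554−1 = 553
i=2: 553 = 2·4^4 + 2·4^2 + 2·4 + 1 (b=4); 4→5: 2·5^5 + 2·5^2 + 2·5 + 1 = 6311; 6311−1 = 6310
i=3: 6310 = 2·5^5 + 2·5^2 + 2·5 (b=5); 5→6: 2·6^6 + 2·6^2 + 2·6 = 93396; 93396−1 = 93395
i=4: 93395 = 2·6^6 + 2·6^2 + 6 + 5 (b=6); 6→7: 2·7^7 + 2·7^2 + 7 + 5 = 1647196; 1647196−1 = 1647195

1647196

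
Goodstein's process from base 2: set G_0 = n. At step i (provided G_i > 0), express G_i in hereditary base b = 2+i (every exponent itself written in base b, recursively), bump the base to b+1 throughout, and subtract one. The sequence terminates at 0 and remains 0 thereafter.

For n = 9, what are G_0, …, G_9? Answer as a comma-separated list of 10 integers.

9, 81, 1023, 9842, 140743, 2471826, 50333399, 1162263921, 30000003325, 855935016215

[0] 9 ≡ 2^(2 + 1) + 1 (base 2). Lift 3: 82. −1: 81.
[1] 81 ≡ 3^(3 + 1) (base 3). Lift 4: 1024. −1: 1023.
[2] 1023 ≡ 3·4^4 + 3·4^3 + 3·4^2 + 3·4 + 3 (base 4). Lift 5: 9843. −1: 9842.
[3] 9842 ≡ 3·5^5 + 3·5^3 + 3·5^2 + 3·5 + 2 (base 5). Lift 6: 140744. −1: 140743.
[4] 140743 ≡ 3·6^6 + 3·6^3 + 3·6^2 + 3·6 + 1 (base 6). Lift 7: 2471827. −1: 2471826.
[5] 2471826 ≡ 3·7^7 + 3·7^3 + 3·7^2 + 3·7 (base 7). Lift 8: 50333400. −1: 50333399.
[6] 50333399 ≡ 3·8^8 + 3·8^3 + 3·8^2 + 2·8 + 7 (base 8). Lift 9: 1162263922. −1: 1162263921.
[7] 1162263921 ≡ 3·9^9 + 3·9^3 + 3·9^2 + 2·9 + 6 (base 9). Lift 10: 30000003326. −1: 30000003325.
[8] 30000003325 ≡ 3·10^10 + 3·10^3 + 3·10^2 + 2·10 + 5 (base 10). Lift 11: 855935016216. −1: 855935016215.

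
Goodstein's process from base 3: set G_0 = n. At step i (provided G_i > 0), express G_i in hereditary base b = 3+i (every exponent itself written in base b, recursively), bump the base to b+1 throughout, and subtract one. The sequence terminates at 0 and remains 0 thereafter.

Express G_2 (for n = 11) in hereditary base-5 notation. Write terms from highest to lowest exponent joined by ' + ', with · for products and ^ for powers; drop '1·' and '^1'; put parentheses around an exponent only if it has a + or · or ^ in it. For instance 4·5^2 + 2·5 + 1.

5^2

G_0 = 11. HB_3(11) = 3^2 + 2. Bump = 18. G_1 = 17.
G_1 = 17. HB_4(17) = 4^2 + 1. Bump = 26. G_2 = 25.
G_2 = 25. HB_5(25) = 5^2. Bump = 36. G_3 = 35.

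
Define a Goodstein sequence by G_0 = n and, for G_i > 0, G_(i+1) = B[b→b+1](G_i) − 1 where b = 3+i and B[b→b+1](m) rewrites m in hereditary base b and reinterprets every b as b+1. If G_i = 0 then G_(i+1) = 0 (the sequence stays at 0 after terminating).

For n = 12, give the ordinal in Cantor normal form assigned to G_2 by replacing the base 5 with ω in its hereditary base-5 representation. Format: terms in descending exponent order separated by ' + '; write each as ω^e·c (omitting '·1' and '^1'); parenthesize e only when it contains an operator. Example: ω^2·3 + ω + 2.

G_0 = 12. HB_3(12) = 3^2 + 3. Bump = 20. G_1 = 19.
G_1 = 19. HB_4(19) = 4^2 + 3. Bump = 28. G_2 = 27.
G_2 = 27. HB_5(27) = 5^2 + 2. Bump = 38. G_3 = 37.

ω^2 + 2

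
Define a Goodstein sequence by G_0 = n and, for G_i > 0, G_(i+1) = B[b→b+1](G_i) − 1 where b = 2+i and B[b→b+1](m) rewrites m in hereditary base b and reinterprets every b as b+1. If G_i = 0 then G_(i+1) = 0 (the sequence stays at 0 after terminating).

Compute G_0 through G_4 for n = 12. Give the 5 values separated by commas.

12, 107, 1065, 15685, 280019

base 2: 12 = 2^(2 + 1) + 2^2; at 3: 3^(3 + 1) + 3^3 = 108; next = 107
base 3: 107 = 3^(3 + 1) + 2·3^2 + 2·3 + 2; at 4: 4^(4 + 1) + 2·4^2 + 2·4 + 2 = 1066; next = 1065
base 4: 1065 = 4^(4 + 1) + 2·4^2 + 2·4 + 1; at 5: 5^(5 + 1) + 2·5^2 + 2·5 + 1 = 15686; next = 15685
base 5: 15685 = 5^(5 + 1) + 2·5^2 + 2·5; at 6: 6^(6 + 1) + 2·6^2 + 2·6 = 280020; next = 280019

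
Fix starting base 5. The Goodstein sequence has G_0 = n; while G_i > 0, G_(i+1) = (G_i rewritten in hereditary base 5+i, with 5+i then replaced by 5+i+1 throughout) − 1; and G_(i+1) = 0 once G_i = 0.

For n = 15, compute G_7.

[0] 15 ≡ 3·5 (base 5). Lift 6: 18. −1: 17.
[1] 17 ≡ 2·6 + 5 (base 6). Lift 7: 19. −1: 18.
[2] 18 ≡ 2·7 + 4 (base 7). Lift 8: 20. −1: 19.
[3] 19 ≡ 2·8 + 3 (base 8). Lift 9: 21. −1: 20.
[4] 20 ≡ 2·9 + 2 (base 9). Lift 10: 22. −1: 21.
[5] 21 ≡ 2·10 + 1 (base 10). Lift 11: 23. −1: 22.
[6] 22 ≡ 2·11 (base 11). Lift 12: 24. −1: 23.

23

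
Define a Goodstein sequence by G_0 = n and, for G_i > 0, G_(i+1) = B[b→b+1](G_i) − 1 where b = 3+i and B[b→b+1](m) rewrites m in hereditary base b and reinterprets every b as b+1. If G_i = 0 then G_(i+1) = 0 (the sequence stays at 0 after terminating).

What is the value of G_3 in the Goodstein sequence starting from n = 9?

19

base 3: 9 = 3^2; at 4: 4^2 = 16; next = 15
base 4: 15 = 3·4 + 3; at 5: 3·5 + 3 = 18; next = 17
base 5: 17 = 3·5 + 2; at 6: 3·6 + 2 = 20; next = 19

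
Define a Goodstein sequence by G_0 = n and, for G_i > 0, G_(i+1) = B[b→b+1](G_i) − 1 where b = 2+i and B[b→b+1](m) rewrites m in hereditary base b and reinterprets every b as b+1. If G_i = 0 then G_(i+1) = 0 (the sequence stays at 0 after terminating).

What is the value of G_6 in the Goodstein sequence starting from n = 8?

base 2: 8 = 2^(2 + 1); at 3: 3^(3 + 1) = 81; next = 80
base 3: 80 = 2·3^3 + 2·3^2 + 2·3 + 2; at 4: 2·4^4 + 2·4^2 + 2·4 + 2 = 554; next = 553
base 4: 553 = 2·4^4 + 2·4^2 + 2·4 + 1; at 5: 2·5^5 + 2·5^2 + 2·5 + 1 = 6311; next = 6310
base 5: 6310 = 2·5^5 + 2·5^2 + 2·5; at 6: 2·6^6 + 2·6^2 + 2·6 = 93396; next = 93395
base 6: 93395 = 2·6^6 + 2·6^2 + 6 + 5; at 7: 2·7^7 + 2·7^2 + 7 + 5 = 1647196; next = 1647195
base 7: 1647195 = 2·7^7 + 2·7^2 + 7 + 4; at 8: 2·8^8 + 2·8^2 + 8 + 4 = 33554572; next = 33554571
base 8: 33554571 = 2·8^8 + 2·8^2 + 8 + 3; at 9: 2·9^9 + 2·9^2 + 9 + 3 = 774841152; next = 774841151

33554571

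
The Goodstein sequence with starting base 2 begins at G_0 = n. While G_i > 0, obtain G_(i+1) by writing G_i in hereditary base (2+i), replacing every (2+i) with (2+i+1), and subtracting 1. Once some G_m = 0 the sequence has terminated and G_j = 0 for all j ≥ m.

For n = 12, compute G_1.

107

12 —HB2→ 2^(2 + 1) + 2^2 —bump→ 3^(3 + 1) + 3^3 = 108 —(−1)→ 107
107 —HB3→ 3^(3 + 1) + 2·3^2 + 2·3 + 2 —bump→ 4^(4 + 1) + 2·4^2 + 2·4 + 2 = 1066 —(−1)→ 1065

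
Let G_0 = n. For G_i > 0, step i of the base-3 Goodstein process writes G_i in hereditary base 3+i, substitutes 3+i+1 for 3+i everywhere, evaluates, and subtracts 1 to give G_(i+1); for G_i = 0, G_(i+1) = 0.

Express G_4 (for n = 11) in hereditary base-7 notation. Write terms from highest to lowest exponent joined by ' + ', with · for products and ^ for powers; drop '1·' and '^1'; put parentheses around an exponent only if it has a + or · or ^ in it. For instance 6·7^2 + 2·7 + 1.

G_0 = 11. HB_3(11) = 3^2 + 2. Bump = 18. G_1 = 17.
G_1 = 17. HB_4(17) = 4^2 + 1. Bump = 26. G_2 = 25.
G_2 = 25. HB_5(25) = 5^2. Bump = 36. G_3 = 35.
G_3 = 35. HB_6(35) = 5·6 + 5. Bump = 40. G_4 = 39.
G_4 = 39. HB_7(39) = 5·7 + 4. Bump = 44. G_5 = 43.

5·7 + 4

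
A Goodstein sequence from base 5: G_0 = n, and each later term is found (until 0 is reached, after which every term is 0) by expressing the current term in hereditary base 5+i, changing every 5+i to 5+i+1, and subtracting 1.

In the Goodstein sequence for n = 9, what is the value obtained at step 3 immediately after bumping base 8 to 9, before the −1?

base 5: 9 = 5 + 4; at 6: 6 + 4 = 10; next = 9
base 6: 9 = 6 + 3; at 7: 7 + 3 = 10; next = 9
base 7: 9 = 7 + 2; at 8: 8 + 2 = 10; next = 9
base 8: 9 = 8 + 1; at 9: 9 + 1 = 10; next = 9

10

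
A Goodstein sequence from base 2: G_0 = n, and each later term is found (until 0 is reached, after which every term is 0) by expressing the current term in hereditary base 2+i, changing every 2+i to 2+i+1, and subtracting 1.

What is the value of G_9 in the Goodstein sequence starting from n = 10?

G_0 = 10. HB_2(10) = 2^(2 + 1) + 2. Bump = 84. G_1 = 83.
G_1 = 83. HB_3(83) = 3^(3 + 1) + 2. Bump = 1026. G_2 = 1025.
G_2 = 1025. HB_4(1025) = 4^(4 + 1) + 1. Bump = 15626. G_3 = 15625.
G_3 = 15625. HB_5(15625) = 5^(5 + 1). Bump = 279936. G_4 = 279935.
G_4 = 279935. HB_6(279935) = 5·6^6 + 5·6^5 + 5·6^4 + 5·6^3 + 5·6^2 + 5·6 + 5. Bump = 4215755. G_5 = 4215754.
G_5 = 4215754. HB_7(4215754) = 5·7^7 + 5·7^5 + 5·7^4 + 5·7^3 + 5·7^2 + 5·7 + 4. Bump = 84073324. G_6 = 84073323.
G_6 = 84073323. HB_8(84073323) = 5·8^8 + 5·8^5 + 5·8^4 + 5·8^3 + 5·8^2 + 5·8 + 3. Bump = 1937434593. G_7 = 1937434592.
G_7 = 1937434592. HB_9(1937434592) = 5·9^9 + 5·9^5 + 5·9^4 + 5·9^3 + 5·9^2 + 5·9 + 2. Bump = 50000555552. G_8 = 50000555551.
G_8 = 50000555551. HB_10(50000555551) = 5·10^10 + 5·10^5 + 5·10^4 + 5·10^3 + 5·10^2 + 5·10 + 1. Bump = 1426559238831. G_9 = 1426559238830.

1426559238830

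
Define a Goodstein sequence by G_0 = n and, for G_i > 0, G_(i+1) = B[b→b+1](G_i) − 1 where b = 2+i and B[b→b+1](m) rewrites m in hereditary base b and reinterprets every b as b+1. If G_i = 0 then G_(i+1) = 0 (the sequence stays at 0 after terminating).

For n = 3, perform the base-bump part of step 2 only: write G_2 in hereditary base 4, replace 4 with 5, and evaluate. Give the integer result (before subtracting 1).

3 —HB2→ 2 + 1 —bump→ 3 + 1 = 4 —(−1)→ 3
3 —HB3→ 3 —bump→ 4 = 4 —(−1)→ 3

3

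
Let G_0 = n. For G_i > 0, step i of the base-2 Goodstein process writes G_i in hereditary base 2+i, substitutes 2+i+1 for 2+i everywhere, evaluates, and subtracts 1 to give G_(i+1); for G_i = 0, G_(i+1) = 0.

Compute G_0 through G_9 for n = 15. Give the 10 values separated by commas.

15, 111, 1283, 18752, 326593, 6588344, 150994943, 3524450280, 100077777775, 3138578427934

i=0: 15 = 2^(2 + 1) + 2^2 + 2 + 1 (b=2); 2→3: 3^(3 + 1) + 3^3 + 3 + 1 = 112; 112−1 = 111
i=1: 111 = 3^(3 + 1) + 3^3 + 3 (b=3); 3→4: 4^(4 + 1) + 4^4 + 4 = 1284; 1284−1 = 1283
i=2: 1283 = 4^(4 + 1) + 4^4 + 3 (b=4); 4→5: 5^(5 + 1) + 5^5 + 3 = 18753; 18753−1 = 18752
i=3: 18752 = 5^(5 + 1) + 5^5 + 2 (b=5); 5→6: 6^(6 + 1) + 6^6 + 2 = 326594; 326594−1 = 326593
i=4: 326593 = 6^(6 + 1) + 6^6 + 1 (b=6); 6→7: 7^(7 + 1) + 7^7 + 1 = 6588345; 6588345−1 = 6588344
i=5: 6588344 = 7^(7 + 1) + 7^7 (b=7); 7→8: 8^(8 + 1) + 8^8 = 150994944; 150994944−1 = 150994943
i=6: 150994943 = 8^(8 + 1) + 7·8^7 + 7·8^6 + 7·8^5 + 7·8^4 + 7·8^3 + 7·8^2 + 7·8 + 7 (b=8); 8→9: 9^(9 + 1) + 7·9^7 + 7·9^6 + 7·9^5 + 7·9^4 + 7·9^3 + 7·9^2 + 7·9 + 7 = 3524450281; 3524450281−1 = 3524450280
i=7: 3524450280 = 9^(9 + 1) + 7·9^7 + 7·9^6 + 7·9^5 + 7·9^4 + 7·9^3 + 7·9^2 + 7·9 + 6 (b=9); 9→10: 10^(10 + 1) + 7·10^7 + 7·10^6 + 7·10^5 + 7·10^4 + 7·10^3 + 7·10^2 + 7·10 + 6 = 100077777776; 100077777776−1 = 100077777775
i=8: 100077777775 = 10^(10 + 1) + 7·10^7 + 7·10^6 + 7·10^5 + 7·10^4 + 7·10^3 + 7·10^2 + 7·10 + 5 (b=10); 10→11: 11^(11 + 1) + 7·11^7 + 7·11^6 + 7·11^5 + 7·11^4 + 7·11^3 + 7·11^2 + 7·11 + 5 = 3138578427935; 3138578427935−1 = 3138578427934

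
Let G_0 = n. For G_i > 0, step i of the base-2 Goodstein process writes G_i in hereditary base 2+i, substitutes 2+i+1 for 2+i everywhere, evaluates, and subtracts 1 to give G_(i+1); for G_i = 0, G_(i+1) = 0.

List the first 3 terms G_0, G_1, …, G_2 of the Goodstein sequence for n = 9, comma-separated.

9, 81, 1023

9 —HB2→ 2^(2 + 1) + 1 —bump→ 3^(3 + 1) + 1 = 82 —(−1)→ 81
81 —HB3→ 3^(3 + 1) —bump→ 4^(4 + 1) = 1024 —(−1)→ 1023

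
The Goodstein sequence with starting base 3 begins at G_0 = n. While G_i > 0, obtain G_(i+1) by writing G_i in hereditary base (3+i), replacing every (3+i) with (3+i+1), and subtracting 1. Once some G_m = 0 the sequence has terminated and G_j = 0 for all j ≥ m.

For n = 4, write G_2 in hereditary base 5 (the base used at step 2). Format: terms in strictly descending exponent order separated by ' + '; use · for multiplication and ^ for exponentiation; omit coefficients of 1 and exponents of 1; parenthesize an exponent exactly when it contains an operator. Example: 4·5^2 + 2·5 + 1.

4

i=0: 4 = 3 + 1 (b=3); 3→4: 4 + 1 = 5; 5−1 = 4
i=1: 4 = 4 (b=4); 4→5: 5 = 5; 5−1 = 4
i=2: 4 = 4 (b=5); 5→6: 4 = 4; 4−1 = 3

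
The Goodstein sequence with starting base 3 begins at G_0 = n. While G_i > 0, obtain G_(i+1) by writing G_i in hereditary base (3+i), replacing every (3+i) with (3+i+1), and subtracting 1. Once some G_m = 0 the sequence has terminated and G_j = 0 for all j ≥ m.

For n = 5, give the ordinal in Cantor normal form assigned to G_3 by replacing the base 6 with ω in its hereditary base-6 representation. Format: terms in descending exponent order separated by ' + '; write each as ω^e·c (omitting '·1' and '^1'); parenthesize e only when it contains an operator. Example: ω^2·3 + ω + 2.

base 3: 5 = 3 + 2; at 4: 4 + 2 = 6; next = 5
base 4: 5 = 4 + 1; at 5: 5 + 1 = 6; next = 5
base 5: 5 = 5; at 6: 6 = 6; next = 5
base 6: 5 = 5; at 7: 5 = 5; next = 4

5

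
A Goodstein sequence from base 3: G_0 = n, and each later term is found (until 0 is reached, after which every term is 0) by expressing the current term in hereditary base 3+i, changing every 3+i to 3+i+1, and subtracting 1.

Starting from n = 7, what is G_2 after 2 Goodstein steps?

step 0: 7 = 2·3 + 1; sub 4 for 3: 2·4 + 1; = 9; G_1 = 9−1 = 8
step 1: 8 = 2·4; sub 5 for 4: 2·5; = 10; G_2 = 10−1 = 9
step 2: 9 = 5 + 4; sub 6 for 5: 6 + 4; = 10; G_3 = 10−1 = 9

9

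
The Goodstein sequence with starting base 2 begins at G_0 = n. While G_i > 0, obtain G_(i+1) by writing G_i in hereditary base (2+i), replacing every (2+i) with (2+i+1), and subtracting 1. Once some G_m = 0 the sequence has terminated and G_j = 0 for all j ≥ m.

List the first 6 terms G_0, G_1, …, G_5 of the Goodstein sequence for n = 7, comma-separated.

[0] 7 ≡ 2^2 + 2 + 1 (base 2). Lift 3: 31. −1: 30.
[1] 30 ≡ 3^3 + 3 (base 3). Lift 4: 260. −1: 259.
[2] 259 ≡ 4^4 + 3 (base 4). Lift 5: 3128. −1: 3127.
[3] 3127 ≡ 5^5 + 2 (base 5). Lift 6: 46658. −1: 46657.
[4] 46657 ≡ 6^6 + 1 (base 6). Lift 7: 823544. −1: 823543.

7, 30, 259, 3127, 46657, 823543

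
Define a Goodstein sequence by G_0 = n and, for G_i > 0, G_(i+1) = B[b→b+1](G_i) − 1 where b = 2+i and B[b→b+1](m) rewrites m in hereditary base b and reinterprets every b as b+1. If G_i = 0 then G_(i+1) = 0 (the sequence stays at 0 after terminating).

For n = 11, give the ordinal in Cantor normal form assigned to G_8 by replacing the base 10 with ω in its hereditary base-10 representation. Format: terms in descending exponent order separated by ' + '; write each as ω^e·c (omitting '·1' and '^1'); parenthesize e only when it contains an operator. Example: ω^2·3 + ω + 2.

(0) 11|_2 = 2^(2 + 1) + 2 + 1 ↦ 3^(3 + 1) + 3 + 1|_3 = 85 ⇒ 84
(1) 84|_3 = 3^(3 + 1) + 3 ↦ 4^(4 + 1) + 4|_4 = 1028 ⇒ 1027
(2) 1027|_4 = 4^(4 + 1) + 3 ↦ 5^(5 + 1) + 3|_5 = 15628 ⇒ 15627
(3) 15627|_5 = 5^(5 + 1) + 2 ↦ 6^(6 + 1) + 2|_6 = 279938 ⇒ 279937
(4) 279937|_6 = 6^(6 + 1) + 1 ↦ 7^(7 + 1) + 1|_7 = 5764802 ⇒ 5764801
(5) 5764801|_7 = 7^(7 + 1) ↦ 8^(8 + 1)|_8 = 134217728 ⇒ 134217727
(6) 134217727|_8 = 7·8^8 + 7·8^7 + 7·8^6 + 7·8^5 + 7·8^4 + 7·8^3 + 7·8^2 + 7·8 + 7 ↦ 7·9^9 + 7·9^7 + 7·9^6 + 7·9^5 + 7·9^4 + 7·9^3 + 7·9^2 + 7·9 + 7|_9 = 2749609303 ⇒ 2749609302
(7) 2749609302|_9 = 7·9^9 + 7·9^7 + 7·9^6 + 7·9^5 + 7·9^4 + 7·9^3 + 7·9^2 + 7·9 + 6 ↦ 7·10^10 + 7·10^7 + 7·10^6 + 7·10^5 + 7·10^4 + 7·10^3 + 7·10^2 + 7·10 + 6|_10 = 70077777776 ⇒ 70077777775
(8) 70077777775|_10 = 7·10^10 + 7·10^7 + 7·10^6 + 7·10^5 + 7·10^4 + 7·10^3 + 7·10^2 + 7·10 + 5 ↦ 7·11^11 + 7·11^7 + 7·11^6 + 7·11^5 + 7·11^4 + 7·11^3 + 7·11^2 + 7·11 + 5|_11 = 1997331745491 ⇒ 1997331745490

ω^ω·7 + ω^7·7 + ω^6·7 + ω^5·7 + ω^4·7 + ω^3·7 + ω^2·7 + ω·7 + 5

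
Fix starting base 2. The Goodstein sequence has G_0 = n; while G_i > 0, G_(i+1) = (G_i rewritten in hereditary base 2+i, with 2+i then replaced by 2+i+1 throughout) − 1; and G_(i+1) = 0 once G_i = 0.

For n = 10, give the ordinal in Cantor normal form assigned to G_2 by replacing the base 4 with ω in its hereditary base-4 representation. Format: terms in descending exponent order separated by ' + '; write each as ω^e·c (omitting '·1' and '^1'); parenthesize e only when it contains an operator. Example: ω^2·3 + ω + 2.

ω^(ω + 1) + 1

G_0 = 10. HB_2(10) = 2^(2 + 1) + 2. Bump = 84. G_1 = 83.
G_1 = 83. HB_3(83) = 3^(3 + 1) + 2. Bump = 1026. G_2 = 1025.
G_2 = 1025. HB_4(1025) = 4^(4 + 1) + 1. Bump = 15626. G_3 = 15625.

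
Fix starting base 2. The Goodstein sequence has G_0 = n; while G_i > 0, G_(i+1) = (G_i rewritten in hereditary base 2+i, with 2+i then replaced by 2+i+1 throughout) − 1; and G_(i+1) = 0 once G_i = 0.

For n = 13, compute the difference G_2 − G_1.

1171

step 0: 13 = 2^(2 + 1) + 2^2 + 1; sub 3 for 2: 3^(3 + 1) + 3^3 + 1; = 109; G_1 = 109−1 = 108
step 1: 108 = 3^(3 + 1) + 3^3; sub 4 for 3: 4^(4 + 1) + 4^4; = 1280; G_2 = 1280−1 = 1279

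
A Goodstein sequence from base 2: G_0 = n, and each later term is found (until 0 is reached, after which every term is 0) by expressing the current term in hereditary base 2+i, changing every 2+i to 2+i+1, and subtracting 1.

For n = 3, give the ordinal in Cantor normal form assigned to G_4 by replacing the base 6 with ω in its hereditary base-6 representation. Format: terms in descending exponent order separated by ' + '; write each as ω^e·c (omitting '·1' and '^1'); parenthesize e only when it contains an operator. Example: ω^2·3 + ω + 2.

1

i=0: 3 = 2 + 1 (b=2); 2→3: 3 + 1 = 4; 4−1 = 3
i=1: 3 = 3 (b=3); 3→4: 4 = 4; 4−1 = 3
i=2: 3 = 3 (b=4); 4→5: 3 = 3; 3−1 = 2
i=3: 2 = 2 (b=5); 5→6: 2 = 2; 2−1 = 1
i=4: 1 = 1 (b=6); 6→7: 1 = 1; 1−1 = 0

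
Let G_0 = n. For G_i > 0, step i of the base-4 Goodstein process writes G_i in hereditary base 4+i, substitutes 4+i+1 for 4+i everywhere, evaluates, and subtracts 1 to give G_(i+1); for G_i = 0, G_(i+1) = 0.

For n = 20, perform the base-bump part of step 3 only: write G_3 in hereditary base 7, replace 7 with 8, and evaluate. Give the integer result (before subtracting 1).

(0) 20|_4 = 4^2 + 4 ↦ 5^2 + 5|_5 = 30 ⇒ 29
(1) 29|_5 = 5^2 + 4 ↦ 6^2 + 4|_6 = 40 ⇒ 39
(2) 39|_6 = 6^2 + 3 ↦ 7^2 + 3|_7 = 52 ⇒ 51
(3) 51|_7 = 7^2 + 2 ↦ 8^2 + 2|_8 = 66 ⇒ 65

66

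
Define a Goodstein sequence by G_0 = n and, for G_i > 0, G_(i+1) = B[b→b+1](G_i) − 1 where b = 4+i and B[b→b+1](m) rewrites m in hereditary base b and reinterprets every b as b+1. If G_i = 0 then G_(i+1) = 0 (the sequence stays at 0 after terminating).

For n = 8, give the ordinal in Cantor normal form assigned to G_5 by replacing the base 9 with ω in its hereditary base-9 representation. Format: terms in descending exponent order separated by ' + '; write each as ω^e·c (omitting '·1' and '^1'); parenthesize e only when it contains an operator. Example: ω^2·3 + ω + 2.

step 0: 8 = 2·4; sub 5 for 4: 2·5; = 10; G_1 = 10−1 = 9
step 1: 9 = 5 + 4; sub 6 for 5: 6 + 4; = 10; G_2 = 10−1 = 9
step 2: 9 = 6 + 3; sub 7 for 6: 7 + 3; = 10; G_3 = 10−1 = 9
step 3: 9 = 7 + 2; sub 8 for 7: 8 + 2; = 10; G_4 = 10−1 = 9
step 4: 9 = 8 + 1; sub 9 for 8: 9 + 1; = 10; G_5 = 10−1 = 9

ω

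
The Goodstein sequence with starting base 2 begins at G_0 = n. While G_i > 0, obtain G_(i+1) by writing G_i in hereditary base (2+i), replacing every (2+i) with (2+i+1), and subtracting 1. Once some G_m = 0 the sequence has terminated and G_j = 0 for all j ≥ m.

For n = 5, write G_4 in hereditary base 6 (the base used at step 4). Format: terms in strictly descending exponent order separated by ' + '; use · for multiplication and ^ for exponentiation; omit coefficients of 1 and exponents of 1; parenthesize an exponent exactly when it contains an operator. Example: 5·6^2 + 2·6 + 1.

G_0=5  [base 2] 2^2 + 1  →[2↦3]→  3^3 + 1 = 28  −1 ⇒ G_1=27
G_1=27  [base 3] 3^3  →[3↦4]→  4^4 = 256  −1 ⇒ G_2=255
G_2=255  [base 4] 3·4^3 + 3·4^2 + 3·4 + 3  →[4↦5]→  3·5^3 + 3·5^2 + 3·5 + 3 = 468  −1 ⇒ G_3=467
G_3=467  [base 5] 3·5^3 + 3·5^2 + 3·5 + 2  →[5↦6]→  3·6^3 + 3·6^2 + 3·6 + 2 = 776  −1 ⇒ G_4=775
G_4=775  [base 6] 3·6^3 + 3·6^2 + 3·6 + 1  →[6↦7]→  3·7^3 + 3·7^2 + 3·7 + 1 = 1198  −1 ⇒ G_5=1197

3·6^3 + 3·6^2 + 3·6 + 1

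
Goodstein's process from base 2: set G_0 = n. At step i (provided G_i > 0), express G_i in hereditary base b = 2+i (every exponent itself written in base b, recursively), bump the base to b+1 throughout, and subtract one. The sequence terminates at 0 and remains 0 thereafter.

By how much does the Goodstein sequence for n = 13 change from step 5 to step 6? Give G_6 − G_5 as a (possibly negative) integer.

i=0: 13 = 2^(2 + 1) + 2^2 + 1 (b=2); 2→3: 3^(3 + 1) + 3^3 + 1 = 109; 109−1 = 108
i=1: 108 = 3^(3 + 1) + 3^3 (b=3); 3→4: 4^(4 + 1) + 4^4 = 1280; 1280−1 = 1279
i=2: 1279 = 4^(4 + 1) + 3·4^3 + 3·4^2 + 3·4 + 3 (b=4); 4→5: 5^(5 + 1) + 3·5^3 + 3·5^2 + 3·5 + 3 = 16093; 16093−1 = 16092
i=3: 16092 = 5^(5 + 1) + 3·5^3 + 3·5^2 + 3·5 + 2 (b=5); 5→6: 6^(6 + 1) + 3·6^3 + 3·6^2 + 3·6 + 2 = 280712; 280712−1 = 280711
i=4: 280711 = 6^(6 + 1) + 3·6^3 + 3·6^2 + 3·6 + 1 (b=6); 6→7: 7^(7 + 1) + 3·7^3 + 3·7^2 + 3·7 + 1 = 5765999; 5765999−1 = 5765998
i=5: 5765998 = 7^(7 + 1) + 3·7^3 + 3·7^2 + 3·7 (b=7); 7→8: 8^(8 + 1) + 3·8^3 + 3·8^2 + 3·8 = 134219480; 134219480−1 = 134219479

128453481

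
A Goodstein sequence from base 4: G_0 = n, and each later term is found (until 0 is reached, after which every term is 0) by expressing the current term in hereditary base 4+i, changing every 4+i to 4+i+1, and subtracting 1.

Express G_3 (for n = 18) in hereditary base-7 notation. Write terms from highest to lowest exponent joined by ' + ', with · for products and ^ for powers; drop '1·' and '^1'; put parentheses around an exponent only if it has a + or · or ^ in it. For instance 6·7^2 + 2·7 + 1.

6·7 + 6

18 —HB4→ 4^2 + 2 —bump→ 5^2 + 2 = 27 —(−1)→ 26
26 —HB5→ 5^2 + 1 —bump→ 6^2 + 1 = 37 —(−1)→ 36
36 —HB6→ 6^2 —bump→ 7^2 = 49 —(−1)→ 48
48 —HB7→ 6·7 + 6 —bump→ 6·8 + 6 = 54 —(−1)→ 53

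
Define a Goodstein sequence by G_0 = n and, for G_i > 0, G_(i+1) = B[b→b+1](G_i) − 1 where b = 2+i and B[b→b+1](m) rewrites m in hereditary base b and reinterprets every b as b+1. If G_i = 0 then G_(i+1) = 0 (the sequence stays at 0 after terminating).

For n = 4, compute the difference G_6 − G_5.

30

4 —HB2→ 2^2 —bump→ 3^3 = 27 —(−1)→ 26
26 —HB3→ 2·3^2 + 2·3 + 2 —bump→ 2·4^2 + 2·4 + 2 = 42 —(−1)→ 41
41 —HB4→ 2·4^2 + 2·4 + 1 —bump→ 2·5^2 + 2·5 + 1 = 61 —(−1)→ 60
60 —HB5→ 2·5^2 + 2·5 —bump→ 2·6^2 + 2·6 = 84 —(−1)→ 83
83 —HB6→ 2·6^2 + 6 + 5 —bump→ 2·7^2 + 7 + 5 = 110 —(−1)→ 109
109 —HB7→ 2·7^2 + 7 + 4 —bump→ 2·8^2 + 8 + 4 = 140 —(−1)→ 139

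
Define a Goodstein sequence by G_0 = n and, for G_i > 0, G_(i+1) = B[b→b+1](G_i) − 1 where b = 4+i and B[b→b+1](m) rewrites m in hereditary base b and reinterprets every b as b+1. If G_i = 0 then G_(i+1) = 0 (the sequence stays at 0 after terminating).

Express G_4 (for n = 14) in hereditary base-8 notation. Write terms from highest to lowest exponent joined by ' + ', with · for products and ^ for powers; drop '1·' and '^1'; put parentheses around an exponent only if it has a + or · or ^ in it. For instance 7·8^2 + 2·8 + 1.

G_0=14  [base 4] 3·4 + 2  →[4↦5]→  3·5 + 2 = 17  −1 ⇒ G_1=16
G_1=16  [base 5] 3·5 + 1  →[5↦6]→  3·6 + 1 = 19  −1 ⇒ G_2=18
G_2=18  [base 6] 3·6  →[6↦7]→  3·7 = 21  −1 ⇒ G_3=20
G_3=20  [base 7] 2·7 + 6  →[7↦8]→  2·8 + 6 = 22  −1 ⇒ G_4=21
G_4=21  [base 8] 2·8 + 5  →[8↦9]→  2·9 + 5 = 23  −1 ⇒ G_5=22

2·8 + 5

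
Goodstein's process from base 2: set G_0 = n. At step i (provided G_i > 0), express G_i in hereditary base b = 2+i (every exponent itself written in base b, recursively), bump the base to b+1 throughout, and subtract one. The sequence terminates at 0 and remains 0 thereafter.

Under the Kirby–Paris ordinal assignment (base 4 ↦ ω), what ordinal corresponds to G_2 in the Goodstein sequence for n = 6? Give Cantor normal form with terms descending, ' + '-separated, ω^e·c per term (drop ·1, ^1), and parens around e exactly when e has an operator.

6 —HB2→ 2^2 + 2 —bump→ 3^3 + 3 = 30 —(−1)→ 29
29 —HB3→ 3^3 + 2 —bump→ 4^4 + 2 = 258 —(−1)→ 257
257 —HB4→ 4^4 + 1 —bump→ 5^5 + 1 = 3126 —(−1)→ 3125

ω^ω + 1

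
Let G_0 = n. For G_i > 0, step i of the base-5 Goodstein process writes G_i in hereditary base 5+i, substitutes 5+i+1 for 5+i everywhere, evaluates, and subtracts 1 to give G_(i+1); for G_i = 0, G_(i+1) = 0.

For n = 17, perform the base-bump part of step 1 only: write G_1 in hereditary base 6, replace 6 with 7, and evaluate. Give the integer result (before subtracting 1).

22

base 5: 17 = 3·5 + 2; at 6: 3·6 + 2 = 20; next = 19
base 6: 19 = 3·6 + 1; at 7: 3·7 + 1 = 22; next = 21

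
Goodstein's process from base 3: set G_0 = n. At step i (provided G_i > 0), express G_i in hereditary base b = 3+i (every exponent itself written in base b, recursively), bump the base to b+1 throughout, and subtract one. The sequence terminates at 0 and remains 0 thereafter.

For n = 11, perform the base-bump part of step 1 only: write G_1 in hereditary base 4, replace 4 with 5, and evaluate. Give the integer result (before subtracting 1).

26

base 3: 11 = 3^2 + 2; at 4: 4^2 + 2 = 18; next = 17
base 4: 17 = 4^2 + 1; at 5: 5^2 + 1 = 26; next = 25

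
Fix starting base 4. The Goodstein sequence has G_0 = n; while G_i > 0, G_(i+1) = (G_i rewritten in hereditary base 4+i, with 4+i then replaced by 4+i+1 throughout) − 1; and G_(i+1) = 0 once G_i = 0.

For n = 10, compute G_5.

step 0: 10 = 2·4 + 2; sub 5 for 4: 2·5 + 2; = 12; G_1 = 12−1 = 11
step 1: 11 = 2·5 + 1; sub 6 for 5: 2·6 + 1; = 13; G_2 = 13−1 = 12
step 2: 12 = 2·6; sub 7 for 6: 2·7; = 14; G_3 = 14−1 = 13
step 3: 13 = 7 + 6; sub 8 for 7: 8 + 6; = 14; G_4 = 14−1 = 13
step 4: 13 = 8 + 5; sub 9 for 8: 9 + 5; = 14; G_5 = 14−1 = 13
step 5: 13 = 9 + 4; sub 10 for 9: 10 + 4; = 14; G_6 = 14−1 = 13

13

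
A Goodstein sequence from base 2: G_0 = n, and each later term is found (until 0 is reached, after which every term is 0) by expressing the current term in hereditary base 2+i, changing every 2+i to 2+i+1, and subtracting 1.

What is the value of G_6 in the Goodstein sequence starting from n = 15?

150994943

i=0: 15 = 2^(2 + 1) + 2^2 + 2 + 1 (b=2); 2→3: 3^(3 + 1) + 3^3 + 3 + 1 = 112; 112−1 = 111
i=1: 111 = 3^(3 + 1) + 3^3 + 3 (b=3); 3→4: 4^(4 + 1) + 4^4 + 4 = 1284; 1284−1 = 1283
i=2: 1283 = 4^(4 + 1) + 4^4 + 3 (b=4); 4→5: 5^(5 + 1) + 5^5 + 3 = 18753; 18753−1 = 18752
i=3: 18752 = 5^(5 + 1) + 5^5 + 2 (b=5); 5→6: 6^(6 + 1) + 6^6 + 2 = 326594; 326594−1 = 326593
i=4: 326593 = 6^(6 + 1) + 6^6 + 1 (b=6); 6→7: 7^(7 + 1) + 7^7 + 1 = 6588345; 6588345−1 = 6588344
i=5: 6588344 = 7^(7 + 1) + 7^7 (b=7); 7→8: 8^(8 + 1) + 8^8 = 150994944; 150994944−1 = 150994943
i=6: 150994943 = 8^(8 + 1) + 7·8^7 + 7·8^6 + 7·8^5 + 7·8^4 + 7·8^3 + 7·8^2 + 7·8 + 7 (b=8); 8→9: 9^(9 + 1) + 7·9^7 + 7·9^6 + 7·9^5 + 7·9^4 + 7·9^3 + 7·9^2 + 7·9 + 7 = 3524450281; 3524450281−1 = 3524450280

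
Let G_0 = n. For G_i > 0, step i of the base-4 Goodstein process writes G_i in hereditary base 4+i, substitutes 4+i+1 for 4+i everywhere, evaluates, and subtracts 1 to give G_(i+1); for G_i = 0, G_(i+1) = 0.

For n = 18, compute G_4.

53

base 4: 18 = 4^2 + 2; at 5: 5^2 + 2 = 27; next = 26
base 5: 26 = 5^2 + 1; at 6: 6^2 + 1 = 37; next = 36
base 6: 36 = 6^2; at 7: 7^2 = 49; next = 48
base 7: 48 = 6·7 + 6; at 8: 6·8 + 6 = 54; next = 53
base 8: 53 = 6·8 + 5; at 9: 6·9 + 5 = 59; next = 58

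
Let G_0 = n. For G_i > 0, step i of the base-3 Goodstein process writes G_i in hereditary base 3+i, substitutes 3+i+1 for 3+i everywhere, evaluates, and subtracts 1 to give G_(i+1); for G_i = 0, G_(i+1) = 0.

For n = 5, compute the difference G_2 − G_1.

base 3: 5 = 3 + 2; at 4: 4 + 2 = 6; next = 5
base 4: 5 = 4 + 1; at 5: 5 + 1 = 6; next = 5

0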